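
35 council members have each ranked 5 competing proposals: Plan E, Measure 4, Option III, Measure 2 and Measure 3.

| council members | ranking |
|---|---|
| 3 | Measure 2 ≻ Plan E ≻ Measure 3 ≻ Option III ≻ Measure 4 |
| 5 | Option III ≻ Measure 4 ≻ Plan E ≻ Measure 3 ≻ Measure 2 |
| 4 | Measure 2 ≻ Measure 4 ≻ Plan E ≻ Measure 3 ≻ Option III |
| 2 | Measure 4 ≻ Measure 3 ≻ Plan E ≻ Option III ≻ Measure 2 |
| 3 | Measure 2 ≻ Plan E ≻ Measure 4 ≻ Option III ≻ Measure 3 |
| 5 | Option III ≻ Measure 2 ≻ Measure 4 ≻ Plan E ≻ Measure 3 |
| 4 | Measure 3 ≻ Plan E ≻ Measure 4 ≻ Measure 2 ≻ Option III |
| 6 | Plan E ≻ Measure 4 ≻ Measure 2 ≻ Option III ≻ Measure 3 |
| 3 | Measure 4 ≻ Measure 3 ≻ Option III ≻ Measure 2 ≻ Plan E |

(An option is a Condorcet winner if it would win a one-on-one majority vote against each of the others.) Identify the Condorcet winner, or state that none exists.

Check each pair by majority over 35 ballots:
Plan E vs Measure 4: Measure 4 wins 19–16.
Plan E vs Option III: 22 to 13, Plan E.
Plan E vs Measure 2: 17 to 18, Measure 2.
Plan E vs Measure 3: Plan E wins 26–9.
Measure 4 vs Option III: Measure 4 wins 22–13.
Measure 4–Measure 2: Measure 4 20–15.
Measure 4–Measure 3: Measure 4 28–7.
Option III vs Measure 2: 15 to 20, Measure 2.
Option III–Measure 3: Option III 19–16.
Measure 2 vs Measure 3: Measure 2 preferred on 3+4+3+5+6 = 21 ballots; Measure 2 wins 21–14.
Measure 4 wins every pairwise contest, so Measure 4 is the Condorcet winner.

Measure 4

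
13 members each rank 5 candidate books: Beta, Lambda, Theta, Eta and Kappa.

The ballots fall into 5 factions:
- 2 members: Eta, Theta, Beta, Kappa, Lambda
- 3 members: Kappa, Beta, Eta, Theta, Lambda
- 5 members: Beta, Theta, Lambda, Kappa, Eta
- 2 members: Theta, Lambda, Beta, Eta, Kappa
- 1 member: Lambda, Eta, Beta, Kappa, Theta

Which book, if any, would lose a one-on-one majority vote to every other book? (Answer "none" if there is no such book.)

Eta

Pairwise majorities:
Beta–Lambda: Beta 10–3.
Beta vs Theta: 9 to 4, Beta.
Beta vs Eta: Beta is ranked higher on 3+5+2 = 10 ballots, Eta on 3. Beta wins 10–3.
Beta vs Kappa: Beta is ranked higher on 2+5+2+1 = 10 ballots, Kappa on 3. Beta wins 10–3.
Lambda vs Theta: 1 to 12, Theta.
Lambda–Eta: Lambda 8–5.
Lambda vs Kappa: Lambda wins 8–5.
Theta vs Eta: Theta preferred on 5+2 = 7 ballots; Theta wins 7–6.
Theta vs Kappa: 2+5+2 = 9 for Theta, 4 for Kappa — Theta by 9–4.
Eta vs Kappa: Kappa wins 8–5.
Eta is beaten in every head-to-head and is the Condorcet loser.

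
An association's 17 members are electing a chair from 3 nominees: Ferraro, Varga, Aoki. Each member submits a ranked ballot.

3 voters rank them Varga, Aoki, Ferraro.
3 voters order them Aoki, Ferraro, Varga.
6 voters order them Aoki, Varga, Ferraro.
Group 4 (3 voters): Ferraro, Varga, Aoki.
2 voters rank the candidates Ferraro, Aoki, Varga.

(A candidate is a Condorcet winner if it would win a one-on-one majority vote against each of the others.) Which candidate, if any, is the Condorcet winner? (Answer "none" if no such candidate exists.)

Aoki

Check each pair by majority over 17 ballots:
Ferraro vs Varga: 3+3+2 = 8 for Ferraro, 9 for Varga — Varga by 9–8.
Ferraro vs Aoki: Aoki, 12–5.
Varga vs Aoki: 3+3 = 6 for Varga, 11 for Aoki — Aoki by 11–6.
Only Aoki has no losses; Aoki is the Condorcet winner.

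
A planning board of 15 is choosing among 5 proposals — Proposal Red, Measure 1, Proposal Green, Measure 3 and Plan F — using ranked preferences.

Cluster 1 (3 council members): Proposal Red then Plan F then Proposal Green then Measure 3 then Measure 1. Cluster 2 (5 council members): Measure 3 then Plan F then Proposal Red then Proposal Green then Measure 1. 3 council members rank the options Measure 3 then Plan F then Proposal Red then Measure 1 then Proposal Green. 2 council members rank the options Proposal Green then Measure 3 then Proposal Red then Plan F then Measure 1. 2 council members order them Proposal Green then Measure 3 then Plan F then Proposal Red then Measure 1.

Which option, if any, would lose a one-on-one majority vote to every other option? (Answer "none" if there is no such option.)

Measure 1

Pairwise majorities:
Proposal Red vs Measure 1: Proposal Red, 15–0.
Proposal Red vs Proposal Green: 11 to 4, Proposal Red.
Proposal Red vs Measure 3: Measure 3 wins 12–3.
Proposal Red vs Plan F: Proposal Red is ranked higher on 3+2 = 5 ballots, Plan F on 10. Plan F wins 10–5.
Measure 1 vs Proposal Green: 3 for Measure 1, 12 for Proposal Green — Proposal Green by 12–3.
Measure 1 vs Measure 3: Measure 3 wins 15–0.
Measure 1 vs Plan F: 0 for Measure 1, 15 for Plan F — Plan F by 15–0.
Proposal Green vs Measure 3: Measure 3, 8–7.
Proposal Green vs Plan F: Plan F wins 11–4.
Measure 3 vs Plan F: Measure 3 is ranked higher on 5+3+2+2 = 12 ballots, Plan F on 3. Measure 3 wins 12–3.
Measure 1 loses to every other option — it is the Condorcet loser.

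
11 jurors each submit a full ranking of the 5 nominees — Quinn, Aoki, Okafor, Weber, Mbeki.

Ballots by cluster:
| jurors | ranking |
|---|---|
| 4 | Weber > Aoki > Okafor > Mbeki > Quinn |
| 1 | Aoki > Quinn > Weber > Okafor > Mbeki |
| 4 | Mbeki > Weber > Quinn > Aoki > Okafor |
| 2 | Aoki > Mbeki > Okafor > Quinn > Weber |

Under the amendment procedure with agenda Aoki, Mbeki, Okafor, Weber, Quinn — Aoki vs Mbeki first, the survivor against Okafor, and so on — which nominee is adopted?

Weber

Round 1: Aoki vs Mbeki — 7–4, Aoki advances.
Round 2: Aoki vs Okafor — 11–0, Aoki advances.
Round 3: Aoki vs Weber — 3–8, Weber advances.
Round 4: Weber vs Quinn — 8–3, Weber advances.
Weber survives the agenda.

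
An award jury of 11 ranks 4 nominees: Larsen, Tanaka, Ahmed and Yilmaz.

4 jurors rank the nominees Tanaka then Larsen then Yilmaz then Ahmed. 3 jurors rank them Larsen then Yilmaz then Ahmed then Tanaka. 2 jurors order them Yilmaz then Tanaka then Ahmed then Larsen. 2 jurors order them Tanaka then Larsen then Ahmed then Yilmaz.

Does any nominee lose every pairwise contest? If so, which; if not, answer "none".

Head-to-head results (11 jurors):
Larsen vs Tanaka: Tanaka, 8–3.
Larsen vs Ahmed: Larsen wins 9–2.
Larsen vs Yilmaz: Larsen wins 9–2.
Tanaka vs Ahmed: Tanaka, 8–3.
Tanaka vs Yilmaz: Tanaka, 6–5.
Ahmed vs Yilmaz: Yilmaz wins 9–2.
Ahmed loses to every other nominee — it is the Condorcet loser.

Ahmed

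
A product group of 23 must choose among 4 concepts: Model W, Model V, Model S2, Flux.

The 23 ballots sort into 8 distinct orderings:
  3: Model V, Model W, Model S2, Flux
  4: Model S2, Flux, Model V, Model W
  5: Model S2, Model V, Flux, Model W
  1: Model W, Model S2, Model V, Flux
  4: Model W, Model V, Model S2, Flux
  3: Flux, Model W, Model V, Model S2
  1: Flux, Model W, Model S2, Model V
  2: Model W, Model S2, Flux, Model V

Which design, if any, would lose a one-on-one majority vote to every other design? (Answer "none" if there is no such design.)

Head-to-head results (23 engineers):
Model W vs Model V: 11 to 12, Model V.
Model W vs Model S2: Model W, 14–9.
Model W vs Flux: Flux wins 13–10.
Model V vs Model S2: Model S2, 13–10.
Model V vs Flux: Model V, 13–10.
Model S2 vs Flux: Model S2, 19–4.
Each design has at least one pairwise win (Model W beats Model S2; Model V beats Model W; Model S2 beats Model V; Flux beats Model W) — no Condorcet loser.

none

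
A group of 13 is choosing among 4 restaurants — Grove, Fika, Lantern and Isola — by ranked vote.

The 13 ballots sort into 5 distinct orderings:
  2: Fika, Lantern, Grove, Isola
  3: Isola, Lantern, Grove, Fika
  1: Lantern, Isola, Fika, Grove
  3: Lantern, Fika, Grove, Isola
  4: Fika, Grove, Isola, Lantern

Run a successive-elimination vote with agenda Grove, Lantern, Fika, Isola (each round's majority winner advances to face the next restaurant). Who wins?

Isola

Round 1: Grove vs Lantern — 4–9, Lantern advances.
Round 2: Lantern vs Fika — 7–6, Lantern advances.
Round 3: Lantern vs Isola — 6–7, Isola advances.
Isola survives the agenda.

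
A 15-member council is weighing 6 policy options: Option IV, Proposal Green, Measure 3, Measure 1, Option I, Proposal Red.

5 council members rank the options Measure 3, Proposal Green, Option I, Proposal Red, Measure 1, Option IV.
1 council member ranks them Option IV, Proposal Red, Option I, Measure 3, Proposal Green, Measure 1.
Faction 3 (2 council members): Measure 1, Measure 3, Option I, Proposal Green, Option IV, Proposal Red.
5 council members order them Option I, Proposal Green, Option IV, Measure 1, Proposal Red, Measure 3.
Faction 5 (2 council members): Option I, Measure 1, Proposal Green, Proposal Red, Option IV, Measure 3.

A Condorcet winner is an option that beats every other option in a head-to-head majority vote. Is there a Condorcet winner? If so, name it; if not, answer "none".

Head-to-head results (15 council members):
Option IV vs Proposal Green: Proposal Green wins 14–1.
Option IV vs Measure 3: Option IV, 8–7.
Option IV–Measure 1: Measure 1 9–6.
Option IV vs Option I: Option I, 14–1.
Option IV vs Proposal Red: Option IV wins 8–7.
Proposal Green vs Measure 3: Measure 3, 8–7.
Proposal Green vs Measure 1: Proposal Green, 11–4.
Proposal Green–Option I: Option I 10–5.
Proposal Green vs Proposal Red: Proposal Green, 14–1.
Measure 3 vs Measure 1: Measure 1, 9–6.
Measure 3 vs Option I: Option I wins 8–7.
Measure 3 vs Proposal Red: Proposal Red, 8–7.
Measure 1–Option I: Option I 13–2.
Measure 1–Proposal Red: Measure 1 9–6.
Option I–Proposal Red: Option I 14–1.
Option I beats each of Option IV, Proposal Green, Measure 3, Measure 1, Proposal Red — Option I is the Condorcet winner.

Option I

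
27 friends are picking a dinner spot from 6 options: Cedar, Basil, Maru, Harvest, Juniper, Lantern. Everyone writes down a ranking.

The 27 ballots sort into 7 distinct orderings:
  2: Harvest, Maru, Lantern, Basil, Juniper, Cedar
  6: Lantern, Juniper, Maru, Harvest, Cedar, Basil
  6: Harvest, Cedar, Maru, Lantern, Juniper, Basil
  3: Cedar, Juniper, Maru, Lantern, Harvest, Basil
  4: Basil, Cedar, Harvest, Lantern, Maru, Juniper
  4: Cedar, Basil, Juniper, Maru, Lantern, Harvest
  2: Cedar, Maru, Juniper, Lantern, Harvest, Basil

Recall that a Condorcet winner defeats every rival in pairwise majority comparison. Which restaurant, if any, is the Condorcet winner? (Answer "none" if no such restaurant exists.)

none

Pairwise majorities:
Cedar–Basil: Cedar 21–6.
Cedar vs Maru: Cedar wins 19–8.
Cedar–Harvest: Harvest 14–13.
Cedar–Juniper: Cedar 19–8.
Cedar vs Lantern: Cedar wins 19–8.
Basil–Maru: Maru 19–8.
Basil vs Harvest: Harvest, 19–8.
Basil–Juniper: Juniper 17–10.
Basil vs Lantern: Lantern, 19–8.
Maru–Harvest: Maru 15–12.
Maru–Juniper: Maru 14–13.
Maru vs Lantern: Maru, 17–10.
Harvest vs Juniper: Juniper, 15–12.
Harvest–Lantern: Lantern 15–12.
Juniper–Lantern: Lantern 18–9.
No restaurant is unbeaten: Cedar loses to Harvest; Basil loses to Cedar; Maru loses to Cedar; Harvest loses to Maru; Juniper loses to Cedar; Lantern loses to Cedar. In particular Cedar → Maru → Harvest → Cedar is a majority cycle — no Condorcet winner exists.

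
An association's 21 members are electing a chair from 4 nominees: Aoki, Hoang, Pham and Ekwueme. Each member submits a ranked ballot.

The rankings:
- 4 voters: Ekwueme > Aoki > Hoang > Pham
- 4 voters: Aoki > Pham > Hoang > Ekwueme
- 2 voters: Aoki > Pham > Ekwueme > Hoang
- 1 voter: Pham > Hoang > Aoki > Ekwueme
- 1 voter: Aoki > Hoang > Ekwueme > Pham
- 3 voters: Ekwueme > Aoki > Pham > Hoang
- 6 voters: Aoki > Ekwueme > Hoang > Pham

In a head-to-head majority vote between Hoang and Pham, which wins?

Hoang

Ballots ranking Hoang above Pham: 4 + 1 + 6 = 11.
Ballots ranking Pham above Hoang: 21 − 11 = 10.
Hoang wins the head-to-head 11–10.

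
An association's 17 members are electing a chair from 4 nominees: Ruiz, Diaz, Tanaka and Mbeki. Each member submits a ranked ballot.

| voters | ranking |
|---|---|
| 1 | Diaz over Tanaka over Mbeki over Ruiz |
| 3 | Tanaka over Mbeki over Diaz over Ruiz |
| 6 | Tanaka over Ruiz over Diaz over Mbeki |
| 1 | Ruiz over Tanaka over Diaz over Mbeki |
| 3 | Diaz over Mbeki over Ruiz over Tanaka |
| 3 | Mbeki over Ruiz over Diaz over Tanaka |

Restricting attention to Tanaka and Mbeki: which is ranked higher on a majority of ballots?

Tanaka

Ballots ranking Tanaka above Mbeki: 1 + 3 + 6 + 1 = 11.
Ballots ranking Mbeki above Tanaka: 17 − 11 = 6.
Tanaka wins the head-to-head 11–6.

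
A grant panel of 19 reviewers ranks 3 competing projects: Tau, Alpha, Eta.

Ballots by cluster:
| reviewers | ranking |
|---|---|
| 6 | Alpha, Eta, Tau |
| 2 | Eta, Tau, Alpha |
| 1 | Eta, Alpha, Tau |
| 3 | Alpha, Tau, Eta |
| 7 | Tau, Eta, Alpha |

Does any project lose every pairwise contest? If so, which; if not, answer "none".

Head-to-head results (19 reviewers):
Tau–Alpha: Alpha 10–9.
Tau vs Eta: Tau preferred on 3+7 = 10 ballots; Tau wins 10–9.
Alpha vs Eta: Eta wins 10–9.
Every project wins at least one matchup (Tau beats Eta; Alpha beats Tau; Eta beats Alpha), so there is no Condorcet loser.

none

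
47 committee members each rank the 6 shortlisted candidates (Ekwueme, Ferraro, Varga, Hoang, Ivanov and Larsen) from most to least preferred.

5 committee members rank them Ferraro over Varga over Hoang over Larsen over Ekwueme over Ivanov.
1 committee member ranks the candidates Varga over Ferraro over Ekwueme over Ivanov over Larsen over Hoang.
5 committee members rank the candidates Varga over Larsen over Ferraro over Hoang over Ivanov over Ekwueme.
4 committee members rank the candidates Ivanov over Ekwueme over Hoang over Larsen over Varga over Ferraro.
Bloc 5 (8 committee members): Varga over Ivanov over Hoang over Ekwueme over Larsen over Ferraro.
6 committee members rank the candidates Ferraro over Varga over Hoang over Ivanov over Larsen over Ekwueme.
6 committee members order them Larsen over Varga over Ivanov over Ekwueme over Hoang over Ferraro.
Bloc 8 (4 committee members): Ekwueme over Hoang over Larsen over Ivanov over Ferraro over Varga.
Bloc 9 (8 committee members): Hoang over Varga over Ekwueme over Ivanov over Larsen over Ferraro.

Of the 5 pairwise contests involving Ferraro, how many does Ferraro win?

0

Ferraro against each rival (47 committee members):
Ferraro vs Ekwueme: 5+1+5+6 = 17 for Ferraro, 30 for Ekwueme — Ekwueme by 30–17.
Ferraro vs Varga: Varga wins 32–15.
Ferraro vs Hoang: Hoang, 30–17.
Ferraro vs Ivanov: Ivanov, 30–17.
Ferraro–Larsen: Larsen 35–12.
Ferraro beats no one; loses to Ekwueme, Varga, Hoang, Ivanov, Larsen — 0 pairwise wins.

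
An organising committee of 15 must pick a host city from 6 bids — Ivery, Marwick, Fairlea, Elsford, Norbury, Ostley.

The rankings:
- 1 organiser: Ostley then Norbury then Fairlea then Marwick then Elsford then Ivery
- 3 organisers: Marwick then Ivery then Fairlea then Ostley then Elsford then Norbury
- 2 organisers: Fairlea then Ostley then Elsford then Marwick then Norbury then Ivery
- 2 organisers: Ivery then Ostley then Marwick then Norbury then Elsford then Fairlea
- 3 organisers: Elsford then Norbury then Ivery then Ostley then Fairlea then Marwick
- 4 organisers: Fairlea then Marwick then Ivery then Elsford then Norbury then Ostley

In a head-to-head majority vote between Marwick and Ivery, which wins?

Ballots ranking Marwick above Ivery: 1 + 3 + 2 + 4 = 10.
Ballots ranking Ivery above Marwick: 15 − 10 = 5.
Marwick wins the head-to-head 10–5.

Marwick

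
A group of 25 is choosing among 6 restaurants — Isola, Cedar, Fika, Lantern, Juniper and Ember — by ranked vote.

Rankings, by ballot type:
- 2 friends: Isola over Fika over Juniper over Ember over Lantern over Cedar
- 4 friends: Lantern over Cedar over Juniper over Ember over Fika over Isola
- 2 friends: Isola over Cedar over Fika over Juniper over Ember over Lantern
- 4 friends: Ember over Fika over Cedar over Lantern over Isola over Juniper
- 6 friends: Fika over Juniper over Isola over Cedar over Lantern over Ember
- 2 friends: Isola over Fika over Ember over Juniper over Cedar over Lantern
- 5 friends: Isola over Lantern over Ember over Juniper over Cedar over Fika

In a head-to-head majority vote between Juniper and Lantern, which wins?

Ballots ranking Juniper above Lantern: 2 + 2 + 6 + 2 = 12.
Ballots ranking Lantern above Juniper: 25 − 12 = 13.
Lantern wins the head-to-head 13–12.

Lantern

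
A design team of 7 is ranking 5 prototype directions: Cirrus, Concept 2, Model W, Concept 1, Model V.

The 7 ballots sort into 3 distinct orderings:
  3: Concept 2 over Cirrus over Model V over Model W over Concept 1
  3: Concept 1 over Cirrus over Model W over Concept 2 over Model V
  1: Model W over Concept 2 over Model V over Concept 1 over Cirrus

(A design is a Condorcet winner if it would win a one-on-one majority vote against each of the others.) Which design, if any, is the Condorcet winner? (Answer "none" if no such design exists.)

Head-to-head results (7 engineers):
Cirrus–Concept 2: Concept 2 4–3.
Cirrus vs Model W: Cirrus wins 6–1.
Cirrus vs Concept 1: Concept 1, 4–3.
Cirrus–Model V: Cirrus 6–1.
Concept 2–Model W: Model W 4–3.
Concept 2 vs Concept 1: Concept 2, 4–3.
Concept 2 vs Model V: Concept 2, 7–0.
Model W–Concept 1: Model W 4–3.
Model W–Model V: Model W 4–3.
Concept 1–Model V: Model V 4–3.
Every design loses at least once (Cirrus loses to Concept 2; Concept 2 loses to Model W; Model W loses to Cirrus; Concept 1 loses to Concept 2; Model V loses to Cirrus). The majority relation contains the cycle Cirrus → Model W → Concept 2 → Cirrus, so there is no Condorcet winner.

none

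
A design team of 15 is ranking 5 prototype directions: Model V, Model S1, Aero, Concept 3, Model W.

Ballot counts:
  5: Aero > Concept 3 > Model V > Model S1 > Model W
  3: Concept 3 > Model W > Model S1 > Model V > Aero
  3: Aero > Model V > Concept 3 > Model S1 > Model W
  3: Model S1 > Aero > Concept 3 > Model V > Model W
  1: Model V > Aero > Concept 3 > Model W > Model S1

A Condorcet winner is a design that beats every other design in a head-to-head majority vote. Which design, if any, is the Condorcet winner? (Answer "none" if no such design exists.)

Head-to-head results (15 engineers):
Model V vs Model S1: Model V wins 9–6.
Model V vs Aero: Aero, 11–4.
Model V–Concept 3: Concept 3 11–4.
Model V vs Model W: Model V wins 12–3.
Model S1 vs Aero: Aero wins 9–6.
Model S1 vs Concept 3: Concept 3, 12–3.
Model S1 vs Model W: Model S1 wins 11–4.
Aero vs Concept 3: Aero, 12–3.
Aero vs Model W: Aero wins 12–3.
Concept 3 vs Model W: Concept 3 wins 15–0.
Aero defeats every rival head-to-head and is the Condorcet winner.

Aero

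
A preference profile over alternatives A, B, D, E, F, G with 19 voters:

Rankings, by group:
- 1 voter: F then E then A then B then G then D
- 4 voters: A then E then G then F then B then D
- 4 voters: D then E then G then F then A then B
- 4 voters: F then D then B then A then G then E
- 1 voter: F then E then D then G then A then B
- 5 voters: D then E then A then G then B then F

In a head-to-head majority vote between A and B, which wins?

Ballots ranking A above B: 1 + 4 + 4 + 1 + 5 = 15.
Ballots ranking B above A: 19 − 15 = 4.
A wins the head-to-head 15–4.

A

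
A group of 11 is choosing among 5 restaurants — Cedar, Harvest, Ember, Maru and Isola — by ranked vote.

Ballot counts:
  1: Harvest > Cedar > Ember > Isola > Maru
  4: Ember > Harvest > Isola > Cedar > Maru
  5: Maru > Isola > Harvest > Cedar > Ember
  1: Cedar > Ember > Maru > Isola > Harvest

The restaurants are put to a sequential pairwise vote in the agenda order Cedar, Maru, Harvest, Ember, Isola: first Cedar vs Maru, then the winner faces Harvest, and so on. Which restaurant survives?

Isola

Round 1: Cedar vs Maru — 6–5, Cedar advances.
Round 2: Cedar vs Harvest — 1–10, Harvest advances.
Round 3: Harvest vs Ember — 6–5, Harvest advances.
Round 4: Harvest vs Isola — 5–6, Isola advances.
Isola survives the agenda.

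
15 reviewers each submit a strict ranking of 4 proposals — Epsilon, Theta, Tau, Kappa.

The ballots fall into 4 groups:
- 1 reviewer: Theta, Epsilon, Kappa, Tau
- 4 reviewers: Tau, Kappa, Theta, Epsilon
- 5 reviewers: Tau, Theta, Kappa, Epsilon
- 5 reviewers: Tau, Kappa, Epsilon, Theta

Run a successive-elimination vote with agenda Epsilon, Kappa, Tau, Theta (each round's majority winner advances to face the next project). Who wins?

Tau

Round 1: Epsilon vs Kappa — 1–14, Kappa advances.
Round 2: Kappa vs Tau — 1–14, Tau advances.
Round 3: Tau vs Theta — 14–1, Tau advances.
The agenda winner is Tau.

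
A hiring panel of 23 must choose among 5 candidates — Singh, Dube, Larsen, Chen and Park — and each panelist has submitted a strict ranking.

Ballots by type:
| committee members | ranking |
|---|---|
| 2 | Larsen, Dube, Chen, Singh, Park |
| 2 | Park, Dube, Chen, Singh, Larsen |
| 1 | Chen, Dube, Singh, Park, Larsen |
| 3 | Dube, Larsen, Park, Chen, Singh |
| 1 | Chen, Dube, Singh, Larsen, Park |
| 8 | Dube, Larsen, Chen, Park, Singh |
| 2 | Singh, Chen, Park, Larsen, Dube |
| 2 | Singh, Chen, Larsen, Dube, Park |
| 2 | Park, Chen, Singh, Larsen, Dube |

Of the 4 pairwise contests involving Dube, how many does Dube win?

Dube against each rival (23 committee members):
Dube vs Singh: Dube is ranked higher on 2+2+1+3+1+8 = 17 ballots, Singh on 6. Dube wins 17–6.
Dube vs Larsen: Dube, 15–8.
Dube vs Chen: 15 to 8, Dube.
Dube vs Park: Dube wins 17–6.
Dube beats Singh, Larsen, Chen, Park — 4 pairwise wins.

4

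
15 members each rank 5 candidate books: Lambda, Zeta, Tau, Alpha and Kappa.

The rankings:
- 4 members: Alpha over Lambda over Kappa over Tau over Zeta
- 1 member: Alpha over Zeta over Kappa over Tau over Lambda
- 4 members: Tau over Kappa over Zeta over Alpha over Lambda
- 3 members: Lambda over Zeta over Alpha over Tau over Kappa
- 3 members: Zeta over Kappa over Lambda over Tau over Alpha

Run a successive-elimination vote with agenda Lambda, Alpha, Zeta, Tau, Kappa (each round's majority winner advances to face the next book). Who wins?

Kappa

Round 1: Lambda vs Alpha — 6–9, Alpha advances.
Round 2: Alpha vs Zeta — 5–10, Zeta advances.
Round 3: Zeta vs Tau — 7–8, Tau advances.
Round 4: Tau vs Kappa — 7–8, Kappa advances.
The agenda winner is Kappa.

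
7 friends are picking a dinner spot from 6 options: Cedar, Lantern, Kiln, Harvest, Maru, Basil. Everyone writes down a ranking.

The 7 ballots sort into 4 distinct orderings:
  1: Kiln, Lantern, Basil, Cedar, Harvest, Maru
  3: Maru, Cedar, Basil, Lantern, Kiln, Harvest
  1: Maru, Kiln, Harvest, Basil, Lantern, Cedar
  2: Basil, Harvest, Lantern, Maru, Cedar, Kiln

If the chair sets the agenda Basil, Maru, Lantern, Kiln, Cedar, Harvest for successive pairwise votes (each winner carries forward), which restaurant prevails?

Maru

Round 1: Basil vs Maru — 3–4, Maru advances.
Round 2: Maru vs Lantern — 4–3, Maru advances.
Round 3: Maru vs Kiln — 6–1, Maru advances.
Round 4: Maru vs Cedar — 6–1, Maru advances.
Round 5: Maru vs Harvest — 4–3, Maru advances.
Maru survives the agenda.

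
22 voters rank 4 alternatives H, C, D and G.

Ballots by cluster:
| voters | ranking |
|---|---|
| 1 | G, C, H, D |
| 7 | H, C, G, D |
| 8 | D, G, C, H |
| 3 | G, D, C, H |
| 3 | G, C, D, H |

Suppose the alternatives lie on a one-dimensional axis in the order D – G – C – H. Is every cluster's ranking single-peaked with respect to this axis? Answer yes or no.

Axis positions: D=1, G=2, C=3, H=4.
Cluster 1 (peak G at position 2): ranking walks positions 2-3-4-1, expanding outward from the peak — single-peaked.
Cluster 2 (peak H at position 4): ranking walks positions 4-3-2-1, expanding outward from the peak — single-peaked.
Cluster 3 (peak D at position 1): ranking walks positions 1-2-3-4, expanding outward from the peak — single-peaked.
Cluster 4 (peak G at position 2): ranking walks positions 2-1-3-4, expanding outward from the peak — single-peaked.
Cluster 5 (peak G at position 2): ranking walks positions 2-3-1-4, expanding outward from the peak — single-peaked.
Every ranking is single-peaked on this axis.

yes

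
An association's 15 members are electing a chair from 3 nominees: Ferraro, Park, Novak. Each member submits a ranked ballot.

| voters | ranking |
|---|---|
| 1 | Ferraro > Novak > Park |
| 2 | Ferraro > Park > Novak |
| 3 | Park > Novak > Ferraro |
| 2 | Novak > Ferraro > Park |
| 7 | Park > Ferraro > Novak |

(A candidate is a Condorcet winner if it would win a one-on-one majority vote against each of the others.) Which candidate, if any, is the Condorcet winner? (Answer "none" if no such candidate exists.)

Park

Check each pair by majority over 15 ballots:
Ferraro–Park: Park 10–5.
Ferraro vs Novak: Ferraro wins 10–5.
Park vs Novak: Park, 12–3.
Park wins every pairwise contest, so Park is the Condorcet winner.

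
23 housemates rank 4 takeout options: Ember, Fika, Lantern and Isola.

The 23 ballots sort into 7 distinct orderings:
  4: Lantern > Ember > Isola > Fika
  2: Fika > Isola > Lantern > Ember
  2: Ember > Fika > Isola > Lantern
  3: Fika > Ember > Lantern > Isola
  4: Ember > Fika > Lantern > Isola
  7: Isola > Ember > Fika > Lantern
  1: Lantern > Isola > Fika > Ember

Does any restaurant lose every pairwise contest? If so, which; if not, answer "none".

none

Head-to-head results (23 friends):
Ember vs Fika: Ember, 17–6.
Ember vs Lantern: 2+3+4+7 = 16 for Ember, 7 for Lantern — Ember by 16–7.
Ember vs Isola: Ember preferred on 4+2+3+4 = 13 ballots; Ember wins 13–10.
Fika vs Lantern: Fika, 18–5.
Fika vs Isola: 2+2+3+4 = 11 for Fika, 12 for Isola — Isola by 12–11.
Lantern–Isola: Lantern 12–11.
Each restaurant has at least one pairwise win (Ember beats Fika; Fika beats Lantern; Lantern beats Isola; Isola beats Fika) — no Condorcet loser.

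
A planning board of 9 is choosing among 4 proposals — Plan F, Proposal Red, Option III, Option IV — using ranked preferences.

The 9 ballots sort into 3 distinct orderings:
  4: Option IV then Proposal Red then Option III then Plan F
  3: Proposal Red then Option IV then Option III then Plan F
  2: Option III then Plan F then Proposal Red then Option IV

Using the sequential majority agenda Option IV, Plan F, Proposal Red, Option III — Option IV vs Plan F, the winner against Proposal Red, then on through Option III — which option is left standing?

Proposal Red

Round 1: Option IV vs Plan F — 7–2, Option IV advances.
Round 2: Option IV vs Proposal Red — 4–5, Proposal Red advances.
Round 3: Proposal Red vs Option III — 7–2, Proposal Red advances.
The agenda winner is Proposal Red.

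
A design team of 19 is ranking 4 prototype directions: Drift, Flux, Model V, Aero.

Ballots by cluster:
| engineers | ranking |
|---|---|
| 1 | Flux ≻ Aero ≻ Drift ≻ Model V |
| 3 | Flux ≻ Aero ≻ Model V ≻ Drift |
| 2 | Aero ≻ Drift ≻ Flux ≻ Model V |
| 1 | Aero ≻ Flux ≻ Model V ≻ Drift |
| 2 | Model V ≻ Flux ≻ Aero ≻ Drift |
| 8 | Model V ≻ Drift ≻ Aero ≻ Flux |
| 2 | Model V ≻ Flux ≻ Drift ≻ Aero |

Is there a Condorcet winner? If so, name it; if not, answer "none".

Check each pair by majority over 19 ballots:
Drift vs Flux: Drift, 10–9.
Drift vs Model V: 3 to 16, Model V.
Drift vs Aero: Drift is ranked higher on 8+2 = 10 ballots, Aero on 9. Drift wins 10–9.
Flux vs Model V: Flux preferred on 1+3+2+1 = 7 ballots; Model V wins 12–7.
Flux vs Aero: Flux is ranked higher on 1+3+2+2 = 8 ballots, Aero on 11. Aero wins 11–8.
Model V–Aero: Model V 12–7.
Model V wins every pairwise contest, so Model V is the Condorcet winner.

Model V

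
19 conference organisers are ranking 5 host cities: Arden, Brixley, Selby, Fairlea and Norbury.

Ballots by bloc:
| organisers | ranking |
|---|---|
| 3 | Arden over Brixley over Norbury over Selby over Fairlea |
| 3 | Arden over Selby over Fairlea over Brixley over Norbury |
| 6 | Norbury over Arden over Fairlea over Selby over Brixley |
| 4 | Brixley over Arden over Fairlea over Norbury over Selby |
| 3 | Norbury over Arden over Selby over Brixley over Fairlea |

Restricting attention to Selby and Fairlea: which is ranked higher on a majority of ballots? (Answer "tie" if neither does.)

Fairlea

Ballots ranking Selby above Fairlea: 3 + 3 + 3 = 9.
Ballots ranking Fairlea above Selby: 19 − 9 = 10.
Fairlea wins the head-to-head 10–9.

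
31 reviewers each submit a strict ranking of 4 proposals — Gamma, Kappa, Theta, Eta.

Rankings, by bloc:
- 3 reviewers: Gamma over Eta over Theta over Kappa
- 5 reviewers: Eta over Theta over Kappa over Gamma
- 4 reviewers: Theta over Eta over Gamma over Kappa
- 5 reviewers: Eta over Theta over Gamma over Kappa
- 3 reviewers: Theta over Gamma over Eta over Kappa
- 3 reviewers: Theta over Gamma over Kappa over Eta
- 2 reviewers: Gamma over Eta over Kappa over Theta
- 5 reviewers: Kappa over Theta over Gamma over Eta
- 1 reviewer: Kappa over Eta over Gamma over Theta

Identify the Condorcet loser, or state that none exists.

Head-to-head results (31 reviewers):
Gamma vs Kappa: Gamma wins 20–11.
Gamma vs Theta: Theta, 25–6.
Gamma vs Eta: Gamma preferred on 3+3+3+2+5 = 16 ballots; Gamma wins 16–15.
Kappa vs Theta: Theta, 23–8.
Kappa vs Eta: Kappa is ranked higher on 3+5+1 = 9 ballots, Eta on 22. Eta wins 22–9.
Theta vs Eta: 4+3+3+5 = 15 for Theta, 16 for Eta — Eta by 16–15.
Kappa loses to every other project — it is the Condorcet loser.

Kappa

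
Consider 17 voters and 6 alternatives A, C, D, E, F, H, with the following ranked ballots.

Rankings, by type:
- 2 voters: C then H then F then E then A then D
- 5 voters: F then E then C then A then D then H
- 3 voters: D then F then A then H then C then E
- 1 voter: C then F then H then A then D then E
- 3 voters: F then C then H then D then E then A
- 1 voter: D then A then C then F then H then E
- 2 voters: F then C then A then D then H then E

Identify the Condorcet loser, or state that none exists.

Pairwise majorities:
A vs C: A preferred on 3+1 = 4 ballots; C wins 13–4.
A vs D: A wins 10–7.
A vs E: E wins 10–7.
A vs F: A is ranked higher on 1 ballot, F on 16. F wins 16–1.
A vs H: A, 11–6.
C vs D: C, 13–4.
C vs E: C wins 12–5.
C vs F: 2+1+1 = 4 for C, 13 for F — F by 13–4.
C vs H: 14 to 3, C.
D vs E: D is ranked higher on 3+1+3+1+2 = 10 ballots, E on 7. D wins 10–7.
D vs F: F, 13–4.
D vs H: D preferred on 5+3+1+2 = 11 ballots; D wins 11–6.
E vs F: F wins 17–0.
E vs H: E is ranked higher on 5 ballots, H on 12. H wins 12–5.
F vs H: F wins 15–2.
Every alternative wins at least one matchup (A beats D; C beats A; D beats E; E beats A; F beats A; H beats E), so there is no Condorcet loser.

none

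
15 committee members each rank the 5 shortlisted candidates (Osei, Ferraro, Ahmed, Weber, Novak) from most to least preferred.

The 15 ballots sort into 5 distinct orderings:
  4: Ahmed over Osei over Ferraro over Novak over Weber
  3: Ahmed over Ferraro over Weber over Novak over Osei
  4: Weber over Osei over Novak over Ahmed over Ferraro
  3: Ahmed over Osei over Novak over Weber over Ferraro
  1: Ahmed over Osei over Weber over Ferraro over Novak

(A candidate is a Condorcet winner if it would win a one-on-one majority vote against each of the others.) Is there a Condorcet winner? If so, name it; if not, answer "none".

Pairwise majorities:
Osei vs Ferraro: Osei wins 12–3.
Osei–Ahmed: Ahmed 11–4.
Osei vs Weber: Osei, 8–7.
Osei vs Novak: Osei, 12–3.
Ferraro–Ahmed: Ahmed 15–0.
Ferraro vs Weber: Weber wins 8–7.
Ferraro–Novak: Ferraro 8–7.
Ahmed vs Weber: Ahmed, 11–4.
Ahmed vs Novak: Ahmed wins 11–4.
Weber vs Novak: Weber, 8–7.
Ahmed wins every pairwise contest, so Ahmed is the Condorcet winner.

Ahmed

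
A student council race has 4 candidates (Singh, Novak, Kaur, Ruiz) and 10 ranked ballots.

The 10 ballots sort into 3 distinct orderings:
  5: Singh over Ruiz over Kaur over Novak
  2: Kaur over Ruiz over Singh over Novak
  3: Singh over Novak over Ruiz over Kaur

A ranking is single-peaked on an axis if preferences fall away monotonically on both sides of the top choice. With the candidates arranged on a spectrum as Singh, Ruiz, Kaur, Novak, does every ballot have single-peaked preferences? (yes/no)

Axis positions: Singh=1, Ruiz=2, Kaur=3, Novak=4.
Bloc 1 (peak Singh at position 1): ranking walks positions 1-2-3-4, expanding outward from the peak — single-peaked.
Bloc 2 (peak Kaur at position 3): ranking walks positions 3-2-1-4, expanding outward from the peak — single-peaked.
Bloc 3: ranking walks positions 1-4-2-3; Novak is ranked above Ruiz even though Ruiz lies between Novak and the peak Singh on the axis — preferences dip and rise again. Not single-peaked.
Bloc 3 violates single-peakedness, so the profile is not single-peaked on this axis.

no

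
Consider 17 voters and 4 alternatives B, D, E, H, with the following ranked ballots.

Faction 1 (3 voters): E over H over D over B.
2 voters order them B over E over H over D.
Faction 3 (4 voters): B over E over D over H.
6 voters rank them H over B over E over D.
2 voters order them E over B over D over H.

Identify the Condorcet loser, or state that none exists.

D

Pairwise majorities:
B–D: B 14–3.
B vs E: 2+4+6 = 12 for B, 5 for E — B by 12–5.
B vs H: 2+4+2 = 8 for B, 9 for H — H by 9–8.
D–E: E 17–0.
D vs H: D preferred on 4+2 = 6 ballots; H wins 11–6.
E vs H: E wins 11–6.
D is beaten in every head-to-head and is the Condorcet loser.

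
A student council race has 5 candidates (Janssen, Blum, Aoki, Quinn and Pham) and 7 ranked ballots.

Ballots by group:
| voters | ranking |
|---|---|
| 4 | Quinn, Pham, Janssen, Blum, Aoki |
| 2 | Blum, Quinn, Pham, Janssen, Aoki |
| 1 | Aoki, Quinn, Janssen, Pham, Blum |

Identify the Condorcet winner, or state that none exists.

Head-to-head results (7 voters):
Janssen vs Blum: Janssen, 5–2.
Janssen vs Aoki: Janssen, 6–1.
Janssen vs Quinn: Quinn, 7–0.
Janssen–Pham: Pham 6–1.
Blum vs Aoki: Blum wins 6–1.
Blum vs Quinn: Quinn, 5–2.
Blum–Pham: Pham 5–2.
Aoki–Quinn: Quinn 6–1.
Aoki–Pham: Pham 6–1.
Quinn vs Pham: Quinn, 7–0.
Quinn beats each of Janssen, Blum, Aoki, Pham — Quinn is the Condorcet winner.

Quinn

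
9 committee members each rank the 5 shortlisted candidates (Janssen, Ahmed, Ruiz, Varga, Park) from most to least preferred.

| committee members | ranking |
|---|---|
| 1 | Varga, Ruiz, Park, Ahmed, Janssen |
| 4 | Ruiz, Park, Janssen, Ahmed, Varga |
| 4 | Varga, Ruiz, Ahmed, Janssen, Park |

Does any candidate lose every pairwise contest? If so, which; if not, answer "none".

Janssen

Head-to-head results (9 committee members):
Janssen vs Ahmed: Janssen is ranked higher on 4 ballots, Ahmed on 5. Ahmed wins 5–4.
Janssen vs Ruiz: Janssen preferred on 0 ballots; Ruiz wins 9–0.
Janssen vs Varga: Janssen preferred on 4 ballots; Varga wins 5–4.
Janssen vs Park: Park, 5–4.
Ahmed vs Ruiz: Ruiz, 9–0.
Ahmed vs Varga: Varga wins 5–4.
Ahmed vs Park: 4 for Ahmed, 5 for Park — Park by 5–4.
Ruiz vs Varga: 4 to 5, Varga.
Ruiz vs Park: Ruiz wins 9–0.
Varga vs Park: Varga wins 5–4.
Janssen is beaten in every head-to-head and is the Condorcet loser.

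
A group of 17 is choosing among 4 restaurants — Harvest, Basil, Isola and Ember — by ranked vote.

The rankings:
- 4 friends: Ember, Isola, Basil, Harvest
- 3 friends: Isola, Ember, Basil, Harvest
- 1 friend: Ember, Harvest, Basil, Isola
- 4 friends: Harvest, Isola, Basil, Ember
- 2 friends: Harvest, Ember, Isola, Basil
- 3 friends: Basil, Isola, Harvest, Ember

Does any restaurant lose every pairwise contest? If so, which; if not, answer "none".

none

Head-to-head results (17 friends):
Harvest–Basil: Basil 10–7.
Harvest vs Isola: Isola, 10–7.
Harvest vs Ember: Harvest, 9–8.
Basil vs Isola: Isola, 13–4.
Basil–Ember: Ember 10–7.
Isola vs Ember: Isola, 10–7.
Every restaurant wins at least one matchup (Harvest beats Ember; Basil beats Harvest; Isola beats Harvest; Ember beats Basil), so there is no Condorcet loser.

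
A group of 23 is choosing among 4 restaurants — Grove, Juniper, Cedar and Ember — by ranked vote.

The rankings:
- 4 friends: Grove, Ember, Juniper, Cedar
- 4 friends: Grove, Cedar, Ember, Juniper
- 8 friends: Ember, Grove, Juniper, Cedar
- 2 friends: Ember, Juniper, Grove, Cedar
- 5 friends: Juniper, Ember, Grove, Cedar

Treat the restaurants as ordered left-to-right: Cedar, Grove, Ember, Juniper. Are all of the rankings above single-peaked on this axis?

Axis positions: Cedar=1, Grove=2, Ember=3, Juniper=4.
Faction 1 (peak Grove at position 2): ranking walks positions 2-3-4-1, expanding outward from the peak — single-peaked.
Faction 2 (peak Grove at position 2): ranking walks positions 2-1-3-4, expanding outward from the peak — single-peaked.
Faction 3 (peak Ember at position 3): ranking walks positions 3-2-4-1, expanding outward from the peak — single-peaked.
Faction 4 (peak Ember at position 3): ranking walks positions 3-4-2-1, expanding outward from the peak — single-peaked.
Faction 5 (peak Juniper at position 4): ranking walks positions 4-3-2-1, expanding outward from the peak — single-peaked.
Every ranking is single-peaked on this axis.

yes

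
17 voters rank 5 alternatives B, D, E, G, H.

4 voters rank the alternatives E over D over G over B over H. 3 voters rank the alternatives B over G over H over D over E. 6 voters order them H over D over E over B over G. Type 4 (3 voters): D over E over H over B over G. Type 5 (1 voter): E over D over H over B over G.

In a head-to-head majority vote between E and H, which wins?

Ballots ranking E above H: 4 + 3 + 1 = 8.
Ballots ranking H above E: 17 − 8 = 9.
H wins the head-to-head 9–8.

H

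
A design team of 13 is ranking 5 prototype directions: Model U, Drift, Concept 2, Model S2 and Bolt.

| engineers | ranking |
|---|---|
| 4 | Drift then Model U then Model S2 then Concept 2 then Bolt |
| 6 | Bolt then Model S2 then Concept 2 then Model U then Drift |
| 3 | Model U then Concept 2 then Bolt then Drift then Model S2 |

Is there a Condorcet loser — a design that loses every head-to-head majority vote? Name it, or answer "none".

Head-to-head results (13 engineers):
Model U vs Drift: 6+3 = 9 for Model U, 4 for Drift — Model U by 9–4.
Model U vs Concept 2: 4+3 = 7 for Model U, 6 for Concept 2 — Model U by 7–6.
Model U–Model S2: Model U 7–6.
Model U vs Bolt: 4+3 = 7 for Model U, 6 for Bolt — Model U by 7–6.
Drift vs Concept 2: 4 for Drift, 9 for Concept 2 — Concept 2 by 9–4.
Drift vs Model S2: 4+3 = 7 for Drift, 6 for Model S2 — Drift by 7–6.
Drift vs Bolt: Drift preferred on 4 ballots; Bolt wins 9–4.
Concept 2–Model S2: Model S2 10–3.
Concept 2–Bolt: Concept 2 7–6.
Model S2 vs Bolt: 4 to 9, Bolt.
Every design wins at least one matchup (Model U beats Drift; Drift beats Model S2; Concept 2 beats Drift; Model S2 beats Concept 2; Bolt beats Drift), so there is no Condorcet loser.

none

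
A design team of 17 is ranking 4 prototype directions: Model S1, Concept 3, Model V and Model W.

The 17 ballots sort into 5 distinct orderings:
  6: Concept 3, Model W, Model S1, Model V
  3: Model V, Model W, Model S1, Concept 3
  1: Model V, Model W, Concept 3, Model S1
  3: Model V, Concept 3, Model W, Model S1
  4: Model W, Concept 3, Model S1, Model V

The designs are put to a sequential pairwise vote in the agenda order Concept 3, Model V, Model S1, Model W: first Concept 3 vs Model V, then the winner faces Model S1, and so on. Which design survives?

Concept 3

Round 1: Concept 3 vs Model V — 10–7, Concept 3 advances.
Round 2: Concept 3 vs Model S1 — 14–3, Concept 3 advances.
Round 3: Concept 3 vs Model W — 9–8, Concept 3 advances.
The agenda winner is Concept 3.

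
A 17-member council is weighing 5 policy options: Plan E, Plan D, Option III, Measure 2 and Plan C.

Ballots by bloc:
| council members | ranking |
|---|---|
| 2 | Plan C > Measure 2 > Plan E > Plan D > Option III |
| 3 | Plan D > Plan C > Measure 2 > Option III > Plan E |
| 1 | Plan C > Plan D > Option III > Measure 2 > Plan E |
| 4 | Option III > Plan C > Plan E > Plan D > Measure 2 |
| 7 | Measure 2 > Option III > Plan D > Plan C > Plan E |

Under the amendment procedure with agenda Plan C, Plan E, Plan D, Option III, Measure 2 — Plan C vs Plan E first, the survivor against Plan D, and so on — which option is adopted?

Measure 2

Round 1: Plan C vs Plan E — 17–0, Plan C advances.
Round 2: Plan C vs Plan D — 7–10, Plan D advances.
Round 3: Plan D vs Option III — 6–11, Option III advances.
Round 4: Option III vs Measure 2 — 5–12, Measure 2 advances.
Measure 2 survives the agenda.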